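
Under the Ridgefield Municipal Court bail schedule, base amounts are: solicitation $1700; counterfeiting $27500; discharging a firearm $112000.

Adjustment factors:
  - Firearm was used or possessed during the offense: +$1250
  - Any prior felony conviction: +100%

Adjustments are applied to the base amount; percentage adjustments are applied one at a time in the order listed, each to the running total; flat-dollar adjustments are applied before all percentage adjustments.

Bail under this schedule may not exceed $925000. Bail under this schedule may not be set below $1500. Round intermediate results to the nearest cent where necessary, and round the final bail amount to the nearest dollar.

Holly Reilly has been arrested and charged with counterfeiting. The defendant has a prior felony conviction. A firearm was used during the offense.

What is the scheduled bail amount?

$57500

Base amounts from the schedule: counterfeiting $27500.
Single charge. Combined base = $27500.
Firearm was used or possessed during the offense (+$1250 flat): $27500 + $1250 = $28750.
Any prior felony conviction (+100%): $28750 × 2 = $57500.
$57500 is within the $925000 maximum.
$57500 is at or above the $1500 minimum.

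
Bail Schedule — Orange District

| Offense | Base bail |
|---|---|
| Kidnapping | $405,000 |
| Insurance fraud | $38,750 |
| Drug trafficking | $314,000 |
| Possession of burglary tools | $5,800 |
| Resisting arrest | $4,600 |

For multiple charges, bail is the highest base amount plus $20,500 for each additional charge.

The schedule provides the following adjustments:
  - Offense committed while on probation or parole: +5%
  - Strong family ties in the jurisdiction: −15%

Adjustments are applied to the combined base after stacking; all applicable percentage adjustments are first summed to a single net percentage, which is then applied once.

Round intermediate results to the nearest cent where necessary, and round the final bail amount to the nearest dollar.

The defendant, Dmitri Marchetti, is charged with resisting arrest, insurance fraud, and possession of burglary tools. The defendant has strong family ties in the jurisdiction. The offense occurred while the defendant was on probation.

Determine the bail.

Base amounts from the schedule: resisting arrest $4,600; insurance fraud $38,750; possession of burglary tools $5,800.
Stacking rule: highest base plus $20,500 per additional charge. Highest is insurance fraud at $38,750; 2 additional charges → +$41,000. Combined base = $79,750.
Net percentage adjustment: +5% −15% = −10%. $79,750 × 0.9 = $71,775.

$71,775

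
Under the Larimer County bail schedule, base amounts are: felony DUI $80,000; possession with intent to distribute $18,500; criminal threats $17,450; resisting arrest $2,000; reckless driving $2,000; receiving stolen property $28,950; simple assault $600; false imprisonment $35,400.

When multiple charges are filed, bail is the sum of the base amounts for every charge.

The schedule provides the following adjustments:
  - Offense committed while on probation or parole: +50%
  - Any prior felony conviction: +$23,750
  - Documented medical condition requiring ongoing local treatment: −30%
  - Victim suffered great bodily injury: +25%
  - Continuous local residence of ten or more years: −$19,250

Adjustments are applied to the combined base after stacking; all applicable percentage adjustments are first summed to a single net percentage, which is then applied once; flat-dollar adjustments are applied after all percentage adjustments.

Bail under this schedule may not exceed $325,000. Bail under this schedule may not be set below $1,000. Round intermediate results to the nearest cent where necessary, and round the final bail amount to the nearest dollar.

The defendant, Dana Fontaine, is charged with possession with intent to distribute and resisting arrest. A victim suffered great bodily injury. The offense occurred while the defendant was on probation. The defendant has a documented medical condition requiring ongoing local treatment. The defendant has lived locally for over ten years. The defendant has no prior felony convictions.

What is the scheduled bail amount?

Base amounts from the schedule: possession with intent to distribute $18,500; resisting arrest $2,000.
Stacking rule: sum of all bases. $18,500 + $2,000 = $20,500.
Net percentage adjustment: +50% −30% +25% = +45%. $20,500 × 1.45 = $29,725.
Continuous local residence of ten or more years (−$19,250 flat): $29,725 − $19,250 = $10,475.
$10,475 is within the $325,000 maximum.
$10,475 is at or above the $1,000 minimum.

$10,475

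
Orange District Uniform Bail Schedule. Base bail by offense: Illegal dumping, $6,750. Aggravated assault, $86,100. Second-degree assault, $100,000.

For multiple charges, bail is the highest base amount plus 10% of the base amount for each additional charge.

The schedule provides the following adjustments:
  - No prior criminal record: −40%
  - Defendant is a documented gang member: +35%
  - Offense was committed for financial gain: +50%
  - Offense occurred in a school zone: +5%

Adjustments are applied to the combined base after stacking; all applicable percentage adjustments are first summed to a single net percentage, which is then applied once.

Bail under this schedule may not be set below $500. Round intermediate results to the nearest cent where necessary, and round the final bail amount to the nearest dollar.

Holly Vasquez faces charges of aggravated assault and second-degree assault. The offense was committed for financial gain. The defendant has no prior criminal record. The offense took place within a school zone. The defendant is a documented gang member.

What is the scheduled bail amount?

$162,915

Base amounts from the schedule: aggravated assault $86,100; second-degree assault $100,000.
Stacking rule: highest base plus 10% of each additional charge. Highest is second-degree assault at $100,000. Additional: $86,100 × 10% = $8,610. Combined base = $100,000 + $8,610 = $108,610.
Net percentage adjustment: −40% +35% +50% +5% = +50%. $108,610 × 1.5 = $162,915.
$162,915 is at or above the $500 minimum.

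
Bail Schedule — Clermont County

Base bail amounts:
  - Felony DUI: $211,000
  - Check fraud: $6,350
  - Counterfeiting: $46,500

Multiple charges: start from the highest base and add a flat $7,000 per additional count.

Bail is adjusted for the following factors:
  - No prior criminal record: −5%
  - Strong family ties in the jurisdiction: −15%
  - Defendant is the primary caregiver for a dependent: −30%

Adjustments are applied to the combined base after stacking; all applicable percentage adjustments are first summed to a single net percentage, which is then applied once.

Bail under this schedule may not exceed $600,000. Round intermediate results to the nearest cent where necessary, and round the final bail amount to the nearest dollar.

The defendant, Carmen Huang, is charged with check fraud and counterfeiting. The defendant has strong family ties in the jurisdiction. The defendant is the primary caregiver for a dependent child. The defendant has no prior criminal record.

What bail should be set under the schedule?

Base amounts from the schedule: check fraud $6,350; counterfeiting $46,500.
Stacking rule: highest base plus $7,000 per additional charge. Highest is counterfeiting at $46,500; 1 additional charge → +$7,000. Combined base = $53,500.
Net percentage adjustment: −5% −15% −30% = −50%. $53,500 × 0.5 = $26,750.
$26,750 is within the $600,000 maximum.

$26,750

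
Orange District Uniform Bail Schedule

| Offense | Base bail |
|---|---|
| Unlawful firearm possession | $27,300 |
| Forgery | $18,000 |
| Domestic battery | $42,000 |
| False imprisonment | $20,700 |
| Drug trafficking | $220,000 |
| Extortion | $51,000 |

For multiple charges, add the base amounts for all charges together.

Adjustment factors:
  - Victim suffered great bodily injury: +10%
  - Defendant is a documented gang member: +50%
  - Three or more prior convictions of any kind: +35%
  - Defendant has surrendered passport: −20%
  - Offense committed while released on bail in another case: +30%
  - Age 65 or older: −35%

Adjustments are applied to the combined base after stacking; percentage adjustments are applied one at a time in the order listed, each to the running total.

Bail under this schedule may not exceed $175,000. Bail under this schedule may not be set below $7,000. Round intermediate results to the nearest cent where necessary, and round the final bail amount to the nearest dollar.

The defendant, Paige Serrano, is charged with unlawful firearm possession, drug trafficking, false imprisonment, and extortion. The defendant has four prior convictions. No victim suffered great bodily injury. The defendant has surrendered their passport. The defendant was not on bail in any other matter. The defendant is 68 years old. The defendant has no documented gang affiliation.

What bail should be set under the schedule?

Base amounts from the schedule: unlawful firearm possession $27,300; drug trafficking $220,000; false imprisonment $20,700; extortion $51,000.
Stacking rule: sum of all bases. $27,300 + $220,000 + $20,700 + $51,000 = $319,000.
Three or more prior convictions of any kind (+35%): $319,000 × 1.35 = $430,650.
Defendant has surrendered passport (−20%): $430,650 × 0.8 = $344,520.
Age 65 or older (−35%): $344,520 × 0.65 = $223,938.
Result $223,938 exceeds the maximum of $175,000; bail is capped at $175,000.
$175,000 is at or above the $7,000 minimum.

$175,000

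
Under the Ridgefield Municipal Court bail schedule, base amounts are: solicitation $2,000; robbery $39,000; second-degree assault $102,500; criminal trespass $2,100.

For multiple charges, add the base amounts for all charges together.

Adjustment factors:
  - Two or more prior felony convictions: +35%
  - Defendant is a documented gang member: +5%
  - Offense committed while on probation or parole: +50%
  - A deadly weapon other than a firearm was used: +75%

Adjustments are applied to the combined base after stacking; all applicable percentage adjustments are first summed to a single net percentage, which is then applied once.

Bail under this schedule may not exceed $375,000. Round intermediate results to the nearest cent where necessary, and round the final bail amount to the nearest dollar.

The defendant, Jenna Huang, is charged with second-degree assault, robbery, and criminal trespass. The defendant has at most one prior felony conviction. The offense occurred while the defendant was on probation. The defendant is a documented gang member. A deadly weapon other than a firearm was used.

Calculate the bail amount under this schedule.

$330,280

Base amounts from the schedule: second-degree assault $102,500; robbery $39,000; criminal trespass $2,100.
Stacking rule: sum of all bases. $102,500 + $39,000 + $2,100 = $143,600.
Net percentage adjustment: +5% +50% +75% = +130%. $143,600 × 2.3 = $330,280.
$330,280 is within the $375,000 maximum.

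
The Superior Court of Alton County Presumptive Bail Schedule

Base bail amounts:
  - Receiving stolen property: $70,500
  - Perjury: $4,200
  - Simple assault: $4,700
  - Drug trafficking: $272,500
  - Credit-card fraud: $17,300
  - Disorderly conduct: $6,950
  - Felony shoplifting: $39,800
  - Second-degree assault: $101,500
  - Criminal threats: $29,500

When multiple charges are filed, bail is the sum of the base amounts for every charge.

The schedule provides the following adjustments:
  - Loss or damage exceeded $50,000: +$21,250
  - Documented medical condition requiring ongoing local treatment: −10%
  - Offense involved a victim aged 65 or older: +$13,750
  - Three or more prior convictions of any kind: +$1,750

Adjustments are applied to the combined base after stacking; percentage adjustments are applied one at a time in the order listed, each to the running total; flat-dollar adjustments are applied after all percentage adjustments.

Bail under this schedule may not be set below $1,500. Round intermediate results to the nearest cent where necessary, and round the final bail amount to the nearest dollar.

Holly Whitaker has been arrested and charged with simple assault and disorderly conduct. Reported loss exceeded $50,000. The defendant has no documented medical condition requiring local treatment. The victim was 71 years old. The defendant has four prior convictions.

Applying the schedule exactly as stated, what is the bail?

$48,400

Base amounts from the schedule: simple assault $4,700; disorderly conduct $6,950.
Stacking rule: sum of all bases. $4,700 + $6,950 = $11,650.
Loss or damage exceeded $50,000 (+$21,250 flat): $11,650 + $21,250 = $32,900.
Offense involved a victim aged 65 or older (+$13,750 flat): $32,900 + $13,750 = $46,650.
Three or more prior convictions of any kind (+$1,750 flat): $46,650 + $1,750 = $48,400.
$48,400 is at or above the $1,500 minimum.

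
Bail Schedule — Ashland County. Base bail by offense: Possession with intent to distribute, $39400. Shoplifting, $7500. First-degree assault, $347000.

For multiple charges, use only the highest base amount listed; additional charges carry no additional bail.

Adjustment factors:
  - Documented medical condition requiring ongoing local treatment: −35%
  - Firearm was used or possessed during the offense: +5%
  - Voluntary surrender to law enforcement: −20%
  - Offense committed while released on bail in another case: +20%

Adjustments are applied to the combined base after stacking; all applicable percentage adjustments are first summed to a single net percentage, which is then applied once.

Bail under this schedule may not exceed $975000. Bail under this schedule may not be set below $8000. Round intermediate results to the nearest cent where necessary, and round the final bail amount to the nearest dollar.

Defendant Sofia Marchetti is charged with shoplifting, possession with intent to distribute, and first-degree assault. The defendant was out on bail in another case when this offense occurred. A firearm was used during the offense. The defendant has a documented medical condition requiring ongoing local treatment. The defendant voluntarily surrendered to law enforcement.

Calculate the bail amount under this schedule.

Base amounts from the schedule: shoplifting $7500; possession with intent to distribute $39400; first-degree assault $347000.
Stacking rule: use the highest base only. Highest is first-degree assault at $347000. Combined base = $347000.
Net percentage adjustment: −35% +5% −20% +20% = −30%. $347000 × 0.7 = $242900.
$242900 is within the $975000 maximum.
$242900 is at or above the $8000 minimum.

$242900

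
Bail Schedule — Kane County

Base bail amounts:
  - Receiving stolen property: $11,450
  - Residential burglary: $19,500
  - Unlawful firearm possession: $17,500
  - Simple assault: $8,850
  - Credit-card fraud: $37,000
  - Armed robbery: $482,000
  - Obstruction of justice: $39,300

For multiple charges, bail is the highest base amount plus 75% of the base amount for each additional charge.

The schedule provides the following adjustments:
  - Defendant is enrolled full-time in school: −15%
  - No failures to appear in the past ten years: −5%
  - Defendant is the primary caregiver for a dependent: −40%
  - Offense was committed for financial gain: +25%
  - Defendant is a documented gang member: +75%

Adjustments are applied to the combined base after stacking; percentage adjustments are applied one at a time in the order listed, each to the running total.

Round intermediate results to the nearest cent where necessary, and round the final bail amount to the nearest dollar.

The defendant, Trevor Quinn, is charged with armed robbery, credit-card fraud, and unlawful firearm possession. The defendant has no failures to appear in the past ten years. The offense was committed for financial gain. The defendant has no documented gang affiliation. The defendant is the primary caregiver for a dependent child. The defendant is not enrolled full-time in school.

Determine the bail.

$372,548

Base amounts from the schedule: armed robbery $482,000; credit-card fraud $37,000; unlawful firearm possession $17,500.
Stacking rule: highest base plus 75% of each additional charge. Highest is armed robbery at $482,000. Additional: $37,000 × 75% = $27,750; $17,500 × 75% = $13,125. Combined base = $482,000 + $40,875 = $522,875.
No failures to appear in the past ten years (−5%): $522,875 × 0.95 = $496,731.25.
Defendant is the primary caregiver for a dependent (−40%): $496,731.25 × 0.6 = $298,038.75.
Offense was committed for financial gain (+25%): $298,038.75 × 1.25 = $372,548.44.
Rounded to the nearest dollar: $372,548.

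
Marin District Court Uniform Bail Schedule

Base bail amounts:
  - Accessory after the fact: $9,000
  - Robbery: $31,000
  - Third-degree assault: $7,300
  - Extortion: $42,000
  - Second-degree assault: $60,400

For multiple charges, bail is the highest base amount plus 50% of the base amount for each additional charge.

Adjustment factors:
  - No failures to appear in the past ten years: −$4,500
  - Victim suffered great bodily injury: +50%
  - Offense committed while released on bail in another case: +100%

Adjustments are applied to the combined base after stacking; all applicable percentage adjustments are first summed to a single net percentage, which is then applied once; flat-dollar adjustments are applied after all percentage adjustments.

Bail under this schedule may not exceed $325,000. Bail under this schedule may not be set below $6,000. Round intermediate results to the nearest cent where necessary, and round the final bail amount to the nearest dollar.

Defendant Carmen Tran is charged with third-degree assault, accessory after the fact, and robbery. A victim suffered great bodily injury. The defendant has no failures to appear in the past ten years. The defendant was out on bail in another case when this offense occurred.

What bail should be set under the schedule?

Base amounts from the schedule: third-degree assault $7,300; accessory after the fact $9,000; robbery $31,000.
Stacking rule: highest base plus 50% of each additional charge. Highest is robbery at $31,000. Additional: $7,300 × 50% = $3,650; $9,000 × 50% = $4,500. Combined base = $31,000 + $8,150 = $39,150.
Net percentage adjustment: +50% +100% = +150%. $39,150 × 2.5 = $97,875.
No failures to appear in the past ten years (−$4,500 flat): $97,875 − $4,500 = $93,375.
$93,375 is within the $325,000 maximum.
$93,375 is at or above the $6,000 minimum.

$93,375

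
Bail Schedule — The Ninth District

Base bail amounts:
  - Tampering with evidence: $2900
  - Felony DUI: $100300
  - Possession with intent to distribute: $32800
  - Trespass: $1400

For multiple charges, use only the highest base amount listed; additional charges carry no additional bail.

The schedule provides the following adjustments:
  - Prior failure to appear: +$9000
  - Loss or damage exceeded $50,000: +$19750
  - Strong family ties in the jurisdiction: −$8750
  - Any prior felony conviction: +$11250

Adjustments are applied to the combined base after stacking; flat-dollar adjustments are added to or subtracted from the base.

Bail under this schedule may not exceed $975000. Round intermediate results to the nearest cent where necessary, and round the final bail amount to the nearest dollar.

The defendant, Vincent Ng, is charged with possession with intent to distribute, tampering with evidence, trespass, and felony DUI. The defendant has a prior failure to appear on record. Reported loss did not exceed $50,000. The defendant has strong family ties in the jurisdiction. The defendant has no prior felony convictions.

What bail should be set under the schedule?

Base amounts from the schedule: possession with intent to distribute $32800; tampering with evidence $2900; trespass $1400; felony DUI $100300.
Stacking rule: use the highest base only. Highest is felony DUI at $100300. Combined base = $100300.
Prior failure to appear (+$9000 flat): $100300 + $9000 = $109300.
Strong family ties in the jurisdiction (−$8750 flat): $109300 − $8750 = $100550.
$100550 is within the $975000 maximum.

$100550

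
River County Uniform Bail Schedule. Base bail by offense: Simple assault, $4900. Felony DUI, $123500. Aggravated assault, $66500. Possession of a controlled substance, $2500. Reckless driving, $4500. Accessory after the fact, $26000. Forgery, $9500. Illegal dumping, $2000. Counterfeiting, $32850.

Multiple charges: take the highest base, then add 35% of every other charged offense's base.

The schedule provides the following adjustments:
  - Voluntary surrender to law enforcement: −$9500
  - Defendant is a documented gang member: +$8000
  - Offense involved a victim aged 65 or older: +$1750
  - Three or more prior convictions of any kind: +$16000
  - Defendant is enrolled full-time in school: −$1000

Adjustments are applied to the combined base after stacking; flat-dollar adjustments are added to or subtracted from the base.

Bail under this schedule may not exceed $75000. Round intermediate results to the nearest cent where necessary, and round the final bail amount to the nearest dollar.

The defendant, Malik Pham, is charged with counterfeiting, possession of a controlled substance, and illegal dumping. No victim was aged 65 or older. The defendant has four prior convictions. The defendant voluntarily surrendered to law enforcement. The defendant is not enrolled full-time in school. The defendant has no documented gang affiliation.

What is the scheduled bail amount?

Base amounts from the schedule: counterfeiting $32850; possession of a controlled substance $2500; illegal dumping $2000.
Stacking rule: highest base plus 35% of each additional charge. Highest is counterfeiting at $32850. Additional: $2500 × 35% = $875; $2000 × 35% = $700. Combined base = $32850 + $1575 = $34425.
Voluntary surrender to law enforcement (−$9500 flat): $34425 − $9500 = $24925.
Three or more prior convictions of any kind (+$16000 flat): $24925 + $16000 = $40925.
$40925 is within the $75000 maximum.

$40925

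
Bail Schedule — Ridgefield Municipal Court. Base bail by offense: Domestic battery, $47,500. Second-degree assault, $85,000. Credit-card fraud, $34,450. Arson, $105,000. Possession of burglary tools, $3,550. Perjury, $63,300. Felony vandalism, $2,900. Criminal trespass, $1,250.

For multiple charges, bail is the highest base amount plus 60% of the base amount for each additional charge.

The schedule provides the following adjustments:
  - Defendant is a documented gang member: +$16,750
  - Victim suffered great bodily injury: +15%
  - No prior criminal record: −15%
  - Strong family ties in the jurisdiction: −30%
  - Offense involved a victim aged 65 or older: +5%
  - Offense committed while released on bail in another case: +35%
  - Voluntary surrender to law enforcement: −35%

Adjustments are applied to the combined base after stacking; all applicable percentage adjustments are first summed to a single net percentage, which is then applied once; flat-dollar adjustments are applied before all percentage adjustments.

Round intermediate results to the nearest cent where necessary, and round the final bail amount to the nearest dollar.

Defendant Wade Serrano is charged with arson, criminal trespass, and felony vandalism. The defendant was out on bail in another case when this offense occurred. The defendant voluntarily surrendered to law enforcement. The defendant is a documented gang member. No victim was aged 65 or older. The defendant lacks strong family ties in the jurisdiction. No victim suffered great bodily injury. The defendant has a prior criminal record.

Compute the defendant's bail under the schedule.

Base amounts from the schedule: arson $105,000; criminal trespass $1,250; felony vandalism $2,900.
Stacking rule: highest base plus 60% of each additional charge. Highest is arson at $105,000. Additional: $1,250 × 60% = $750; $2,900 × 60% = $1,740. Combined base = $105,000 + $2,490 = $107,490.
Defendant is a documented gang member (+$16,750 flat): $107,490 + $16,750 = $124,240.
Net percentage adjustment: +35% −35% = +0%. $124,240 × 1 = $124,240.

$124,240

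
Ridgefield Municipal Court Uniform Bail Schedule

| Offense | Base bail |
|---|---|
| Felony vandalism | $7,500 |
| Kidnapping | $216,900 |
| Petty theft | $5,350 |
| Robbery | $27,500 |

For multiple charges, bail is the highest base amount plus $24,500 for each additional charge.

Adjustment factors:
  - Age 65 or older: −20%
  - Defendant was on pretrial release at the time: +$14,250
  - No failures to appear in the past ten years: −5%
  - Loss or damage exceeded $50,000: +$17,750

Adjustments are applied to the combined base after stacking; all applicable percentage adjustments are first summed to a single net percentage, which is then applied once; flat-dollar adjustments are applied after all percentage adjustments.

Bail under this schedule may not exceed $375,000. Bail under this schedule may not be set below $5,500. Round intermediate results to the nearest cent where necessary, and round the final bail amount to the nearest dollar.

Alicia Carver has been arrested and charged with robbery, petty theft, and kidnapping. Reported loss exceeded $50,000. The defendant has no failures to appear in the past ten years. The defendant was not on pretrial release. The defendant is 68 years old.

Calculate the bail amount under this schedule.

$217,175

Base amounts from the schedule: robbery $27,500; petty theft $5,350; kidnapping $216,900.
Stacking rule: highest base plus $24,500 per additional charge. Highest is kidnapping at $216,900; 2 additional charges → +$49,000. Combined base = $265,900.
Net percentage adjustment: −20% −5% = −25%. $265,900 × 0.75 = $199,425.
Loss or damage exceeded $50,000 (+$17,750 flat): $199,425 + $17,750 = $217,175.
$217,175 is within the $375,000 maximum.
$217,175 is at or above the $5,500 minimum.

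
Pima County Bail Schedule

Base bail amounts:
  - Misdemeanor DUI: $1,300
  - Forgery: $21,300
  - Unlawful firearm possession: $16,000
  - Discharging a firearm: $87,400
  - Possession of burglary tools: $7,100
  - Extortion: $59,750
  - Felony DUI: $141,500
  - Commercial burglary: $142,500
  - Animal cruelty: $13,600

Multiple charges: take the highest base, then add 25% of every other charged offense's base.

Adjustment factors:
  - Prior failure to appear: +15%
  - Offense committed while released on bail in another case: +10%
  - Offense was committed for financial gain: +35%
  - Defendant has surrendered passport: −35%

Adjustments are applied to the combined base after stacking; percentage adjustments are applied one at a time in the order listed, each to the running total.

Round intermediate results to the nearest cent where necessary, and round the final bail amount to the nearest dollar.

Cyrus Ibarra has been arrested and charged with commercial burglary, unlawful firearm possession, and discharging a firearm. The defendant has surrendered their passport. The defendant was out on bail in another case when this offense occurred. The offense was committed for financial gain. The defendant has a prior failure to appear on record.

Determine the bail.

Base amounts from the schedule: commercial burglary $142,500; unlawful firearm possession $16,000; discharging a firearm $87,400.
Stacking rule: highest base plus 25% of each additional charge. Highest is commercial burglary at $142,500. Additional: $16,000 × 25% = $4,000; $87,400 × 25% = $21,850. Combined base = $142,500 + $25,850 = $168,350.
Prior failure to appear (+15%): $168,350 × 1.15 = $193,602.50.
Offense committed while released on bail in another case (+10%): $193,602.50 × 1.1 = $212,962.75.
Offense was committed for financial gain (+35%): $212,962.75 × 1.35 = $287,499.71.
Defendant has surrendered passport (−35%): $287,499.71 × 0.65 = $186,874.81.
Rounded to the nearest dollar: $186,875.

$186,875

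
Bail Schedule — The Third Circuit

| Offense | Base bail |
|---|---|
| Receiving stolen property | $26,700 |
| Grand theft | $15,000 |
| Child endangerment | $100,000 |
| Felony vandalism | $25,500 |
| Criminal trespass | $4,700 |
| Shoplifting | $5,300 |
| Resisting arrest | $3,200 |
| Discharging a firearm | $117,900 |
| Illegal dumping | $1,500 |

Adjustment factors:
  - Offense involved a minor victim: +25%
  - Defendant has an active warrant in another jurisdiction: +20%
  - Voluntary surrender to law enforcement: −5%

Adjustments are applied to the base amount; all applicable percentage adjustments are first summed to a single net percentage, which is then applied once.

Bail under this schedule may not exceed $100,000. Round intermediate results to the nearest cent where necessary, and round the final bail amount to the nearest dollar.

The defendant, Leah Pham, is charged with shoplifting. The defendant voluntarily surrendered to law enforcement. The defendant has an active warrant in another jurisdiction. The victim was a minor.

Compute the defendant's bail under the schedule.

$7,420

Base amounts from the schedule: shoplifting $5,300.
Single charge. Combined base = $5,300.
Net percentage adjustment: +25% +20% −5% = +40%. $5,300 × 1.4 = $7,420.
$7,420 is within the $100,000 maximum.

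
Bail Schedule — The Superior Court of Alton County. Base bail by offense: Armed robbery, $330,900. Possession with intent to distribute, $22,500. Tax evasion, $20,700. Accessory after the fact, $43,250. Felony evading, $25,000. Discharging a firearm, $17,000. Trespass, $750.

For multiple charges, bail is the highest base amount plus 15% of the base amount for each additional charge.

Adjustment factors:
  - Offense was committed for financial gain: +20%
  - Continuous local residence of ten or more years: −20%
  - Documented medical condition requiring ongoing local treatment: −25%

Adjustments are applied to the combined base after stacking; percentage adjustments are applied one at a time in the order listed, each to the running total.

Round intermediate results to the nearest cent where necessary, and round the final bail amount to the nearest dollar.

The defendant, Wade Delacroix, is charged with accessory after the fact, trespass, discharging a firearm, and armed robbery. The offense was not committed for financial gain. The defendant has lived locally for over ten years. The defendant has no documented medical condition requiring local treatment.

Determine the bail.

$272,040

Base amounts from the schedule: accessory after the fact $43,250; trespass $750; discharging a firearm $17,000; armed robbery $330,900.
Stacking rule: highest base plus 15% of each additional charge. Highest is armed robbery at $330,900. Additional: $43,250 × 15% = $6,487.50; $750 × 15% = $112.50; $17,000 × 15% = $2,550. Combined base = $330,900 + $9,150 = $340,050.
Continuous local residence of ten or more years (−20%): $340,050 × 0.8 = $272,040.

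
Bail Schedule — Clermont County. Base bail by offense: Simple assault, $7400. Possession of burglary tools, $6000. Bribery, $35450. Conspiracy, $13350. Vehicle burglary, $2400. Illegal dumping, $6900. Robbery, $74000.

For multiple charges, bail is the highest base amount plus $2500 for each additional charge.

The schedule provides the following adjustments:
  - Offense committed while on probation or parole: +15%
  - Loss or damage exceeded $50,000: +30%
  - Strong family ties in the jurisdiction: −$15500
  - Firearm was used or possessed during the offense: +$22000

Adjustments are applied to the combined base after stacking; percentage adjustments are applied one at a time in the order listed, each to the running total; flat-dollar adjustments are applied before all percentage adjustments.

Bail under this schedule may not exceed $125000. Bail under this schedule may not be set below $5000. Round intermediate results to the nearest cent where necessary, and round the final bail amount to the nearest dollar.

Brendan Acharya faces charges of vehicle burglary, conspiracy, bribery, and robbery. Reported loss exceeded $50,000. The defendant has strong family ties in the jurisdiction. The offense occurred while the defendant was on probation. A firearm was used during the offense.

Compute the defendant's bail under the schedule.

$125000

Base amounts from the schedule: vehicle burglary $2400; conspiracy $13350; bribery $35450; robbery $74000.
Stacking rule: highest base plus $2500 per additional charge. Highest is robbery at $74000; 3 additional charges → +$7500. Combined base = $81500.
Strong family ties in the jurisdiction (−$15500 flat): $81500 − $15500 = $66000.
Firearm was used or possessed during the offense (+$22000 flat): $66000 + $22000 = $88000.
Offense committed while on probation or parole (+15%): $88000 × 1.15 = $101200.
Loss or damage exceeded $50,000 (+30%): $101200 × 1.3 = $131560.
Result $131560 exceeds the maximum of $125000; bail is capped at $125000.
$125000 is at or above the $5000 minimum.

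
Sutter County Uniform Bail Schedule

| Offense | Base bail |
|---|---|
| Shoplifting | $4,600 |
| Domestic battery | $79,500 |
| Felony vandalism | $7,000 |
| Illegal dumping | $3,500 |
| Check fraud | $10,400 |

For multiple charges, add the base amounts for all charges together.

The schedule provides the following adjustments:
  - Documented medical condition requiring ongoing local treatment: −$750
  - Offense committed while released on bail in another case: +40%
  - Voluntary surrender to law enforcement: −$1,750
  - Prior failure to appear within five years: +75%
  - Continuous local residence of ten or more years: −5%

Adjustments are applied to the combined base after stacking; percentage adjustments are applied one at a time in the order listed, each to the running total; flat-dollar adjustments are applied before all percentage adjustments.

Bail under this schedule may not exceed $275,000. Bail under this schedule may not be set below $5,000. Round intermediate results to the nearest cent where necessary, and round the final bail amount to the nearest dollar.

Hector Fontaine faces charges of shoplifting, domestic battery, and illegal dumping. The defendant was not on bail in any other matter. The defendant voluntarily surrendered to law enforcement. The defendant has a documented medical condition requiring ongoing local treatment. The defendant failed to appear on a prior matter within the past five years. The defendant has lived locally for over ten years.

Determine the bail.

Base amounts from the schedule: shoplifting $4,600; domestic battery $79,500; illegal dumping $3,500.
Stacking rule: sum of all bases. $4,600 + $79,500 + $3,500 = $87,600.
Documented medical condition requiring ongoing local treatment (−$750 flat): $87,600 − $750 = $86,850.
Voluntary surrender to law enforcement (−$1,750 flat): $86,850 − $1,750 = $85,100.
Prior failure to appear within five years (+75%): $85,100 × 1.75 = $148,925.
Continuous local residence of ten or more years (−5%): $148,925 × 0.95 = $141,478.75.
$141,478.75 is within the $275,000 maximum.
$141,478.75 is at or above the $5,000 minimum.
Rounded to the nearest dollar: $141,479.

$141,479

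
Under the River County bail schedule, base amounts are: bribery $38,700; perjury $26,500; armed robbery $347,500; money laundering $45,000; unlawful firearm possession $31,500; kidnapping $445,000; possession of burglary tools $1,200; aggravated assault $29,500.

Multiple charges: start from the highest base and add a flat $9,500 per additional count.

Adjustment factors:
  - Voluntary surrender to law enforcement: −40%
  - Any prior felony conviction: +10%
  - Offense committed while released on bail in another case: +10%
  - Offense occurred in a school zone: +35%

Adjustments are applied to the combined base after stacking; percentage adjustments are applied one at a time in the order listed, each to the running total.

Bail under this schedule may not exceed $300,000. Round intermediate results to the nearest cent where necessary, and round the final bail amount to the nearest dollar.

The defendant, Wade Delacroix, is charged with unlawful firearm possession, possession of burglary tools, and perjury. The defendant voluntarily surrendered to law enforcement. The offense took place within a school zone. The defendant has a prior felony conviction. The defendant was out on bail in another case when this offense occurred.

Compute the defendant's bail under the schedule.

$49,495

Base amounts from the schedule: unlawful firearm possession $31,500; possession of burglary tools $1,200; perjury $26,500.
Stacking rule: highest base plus $9,500 per additional charge. Highest is unlawful firearm possession at $31,500; 2 additional charges → +$19,000. Combined base = $50,500.
Voluntary surrender to law enforcement (−40%): $50,500 × 0.6 = $30,300.
Any prior felony conviction (+10%): $30,300 × 1.1 = $33,330.
Offense committed while released on bail in another case (+10%): $33,330 × 1.1 = $36,663.
Offense occurred in a school zone (+35%): $36,663 × 1.35 = $49,495.05.
$49,495.05 is within the $300,000 maximum.
Rounded to the nearest dollar: $49,495.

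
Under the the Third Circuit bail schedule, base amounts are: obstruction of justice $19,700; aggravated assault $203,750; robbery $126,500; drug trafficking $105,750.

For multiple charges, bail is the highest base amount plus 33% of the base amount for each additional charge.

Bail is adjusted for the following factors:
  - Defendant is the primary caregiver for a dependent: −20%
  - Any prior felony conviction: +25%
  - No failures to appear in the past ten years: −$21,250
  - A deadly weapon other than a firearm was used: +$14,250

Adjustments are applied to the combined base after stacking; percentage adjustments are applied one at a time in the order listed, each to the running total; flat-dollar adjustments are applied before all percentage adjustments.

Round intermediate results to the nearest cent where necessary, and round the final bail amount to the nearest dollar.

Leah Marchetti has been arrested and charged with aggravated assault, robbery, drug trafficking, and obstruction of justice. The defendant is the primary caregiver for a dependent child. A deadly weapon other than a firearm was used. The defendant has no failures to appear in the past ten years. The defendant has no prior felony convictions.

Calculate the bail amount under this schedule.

$223,915

Base amounts from the schedule: aggravated assault $203,750; robbery $126,500; drug trafficking $105,750; obstruction of justice $19,700.
Stacking rule: highest base plus 33% of each additional charge. Highest is aggravated assault at $203,750. Additional: $126,500 × 33% = $41,745; $105,750 × 33% = $34,897.50; $19,700 × 33% = $6,501. Combined base = $203,750 + $83,143.50 = $286,893.50.
No failures to appear in the past ten years (−$21,250 flat): $286,893.50 − $21,250 = $265,643.50.
A deadly weapon other than a firearm was used (+$14,250 flat): $265,643.50 + $14,250 = $279,893.50.
Defendant is the primary caregiver for a dependent (−20%): $279,893.50 × 0.8 = $223,914.80.
Rounded to the nearest dollar: $223,915.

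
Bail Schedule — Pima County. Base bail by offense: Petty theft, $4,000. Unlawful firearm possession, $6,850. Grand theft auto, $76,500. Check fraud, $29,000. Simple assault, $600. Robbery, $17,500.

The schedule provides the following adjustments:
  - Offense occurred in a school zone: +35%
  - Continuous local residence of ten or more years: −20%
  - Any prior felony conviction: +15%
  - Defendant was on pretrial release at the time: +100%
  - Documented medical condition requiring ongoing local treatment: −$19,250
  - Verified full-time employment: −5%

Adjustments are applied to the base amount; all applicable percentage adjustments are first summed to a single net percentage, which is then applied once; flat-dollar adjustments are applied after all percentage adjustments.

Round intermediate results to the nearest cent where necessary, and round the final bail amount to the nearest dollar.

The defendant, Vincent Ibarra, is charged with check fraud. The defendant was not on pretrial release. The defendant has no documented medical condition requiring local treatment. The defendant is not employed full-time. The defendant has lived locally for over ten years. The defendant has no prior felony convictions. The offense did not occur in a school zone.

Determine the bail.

$23,200

Base amounts from the schedule: check fraud $29,000.
Single charge. Combined base = $29,000.
Continuous local residence of ten or more years (−20%): $29,000 × 0.8 = $23,200.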